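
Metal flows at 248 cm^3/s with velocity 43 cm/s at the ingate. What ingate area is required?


Formula: A_ingate = Q / v  (continuity equation)
A = 248 cm^3/s / 43 cm/s = 5.7674 cm^2

5.7674 cm^2


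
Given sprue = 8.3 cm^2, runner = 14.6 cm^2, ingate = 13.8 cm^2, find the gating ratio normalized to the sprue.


Sprue:Runner:Ingate = 1 : 14.6/8.3 : 13.8/8.3 = 1:1.76:1.66

Final answer: 1:1.76:1.66


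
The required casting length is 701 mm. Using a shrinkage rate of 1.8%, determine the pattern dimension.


Formula: L_pattern = L_casting * (1 + shrinkage_rate/100)
Shrinkage factor = 1 + 1.8/100 = 1.018
L_pattern = 701 mm * 1.018 = 713.6180 mm

Answer: 713.6180 mm


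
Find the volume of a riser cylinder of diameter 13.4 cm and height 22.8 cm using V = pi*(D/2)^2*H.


Formula: V = pi * (D/2)^2 * H  (cylinder volume)
Radius = D/2 = 13.4/2 = 6.7 cm
V = pi * 6.7^2 * 22.8 = 3215.3949 cm^3

3215.3949 cm^3


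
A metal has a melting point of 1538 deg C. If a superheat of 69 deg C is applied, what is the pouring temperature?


Formula: T_pour = T_melt + Superheat
T_pour = 1538 + 69 = 1607 deg C


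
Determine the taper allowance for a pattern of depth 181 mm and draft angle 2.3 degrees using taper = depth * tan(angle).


Formula: taper = depth * tan(draft_angle)
tan(2.3 deg) = 0.0401641
taper = 181 mm * 0.0401641 = 7.2697 mm

Answer: 7.2697 mm


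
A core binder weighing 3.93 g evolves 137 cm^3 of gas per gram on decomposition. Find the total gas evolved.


Formula: V_gas = W_binder * gas_evolution_rate
V = 3.93 g * 137 cm^3/g = 538.4100 cm^3


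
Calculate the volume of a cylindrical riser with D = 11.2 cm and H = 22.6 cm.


Formula: V = pi * (D/2)^2 * H  (cylinder volume)
Radius = D/2 = 11.2/2 = 5.6 cm
V = pi * 5.6^2 * 22.6 = 2226.5598 cm^3

Answer: 2226.5598 cm^3


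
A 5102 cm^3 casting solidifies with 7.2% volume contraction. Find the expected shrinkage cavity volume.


Formula: V_shrink = V_casting * shrinkage_pct / 100
V_shrink = 5102 cm^3 * 7.2 / 100 = 367.3440 cm^3

367.3440 cm^3


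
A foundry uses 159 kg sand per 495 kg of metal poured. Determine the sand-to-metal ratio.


Formula: Sand-to-Metal Ratio = W_sand / W_metal
Ratio = 159 kg / 495 kg = 0.3212

Final answer: 0.3212


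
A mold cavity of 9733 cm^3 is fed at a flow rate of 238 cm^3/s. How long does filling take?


Formula: t_fill = V_mold / Q_flow
t = 9733 cm^3 / 238 cm^3/s = 40.8950 s

40.8950 s


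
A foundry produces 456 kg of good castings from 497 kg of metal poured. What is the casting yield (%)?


Formula: Casting Yield = (W_good / W_total) * 100
Yield = (456 kg / 497 kg) * 100 = 91.7505%


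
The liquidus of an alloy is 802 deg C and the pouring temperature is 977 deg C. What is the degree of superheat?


Formula: Superheat = T_pour - T_melt
Superheat = 977 - 802 = 175 deg C

Final answer: 175 deg C


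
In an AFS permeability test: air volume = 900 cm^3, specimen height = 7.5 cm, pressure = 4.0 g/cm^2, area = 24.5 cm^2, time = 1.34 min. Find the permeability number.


Formula: Permeability Number P = (V * H) / (p * A * t)
Numerator: V * H = 900 * 7.5 = 6750.0
Denominator: p * A * t = 4.0 * 24.5 * 1.34 = 131.32
P = 6750.0 / 131.32 = 51.4012

Final answer: 51.4012


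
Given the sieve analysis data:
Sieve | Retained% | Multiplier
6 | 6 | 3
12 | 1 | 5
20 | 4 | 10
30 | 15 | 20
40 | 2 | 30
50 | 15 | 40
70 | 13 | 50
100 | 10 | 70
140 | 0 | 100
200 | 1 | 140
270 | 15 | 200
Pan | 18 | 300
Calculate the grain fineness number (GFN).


Formula: GFN = sum(pct * multiplier) / sum(pct)
sum(pct * multiplier) = 10913
sum(pct) = 100
GFN = 10913 / 100 = 109.13

109.13


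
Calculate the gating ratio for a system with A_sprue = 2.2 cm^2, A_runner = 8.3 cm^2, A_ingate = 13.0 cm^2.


Sprue:Runner:Ingate = 1 : 8.3/2.2 : 13.0/2.2 = 1:3.77:5.91

Answer: 1:3.77:5.91


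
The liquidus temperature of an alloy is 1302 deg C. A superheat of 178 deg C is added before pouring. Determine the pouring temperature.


Formula: T_pour = T_melt + Superheat
T_pour = 1302 + 178 = 1480 deg C

Answer: 1480 deg C


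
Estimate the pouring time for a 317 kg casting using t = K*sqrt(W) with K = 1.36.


Formula: t = K * sqrt(W)
sqrt(W) = sqrt(317) = 17.80449
t = 1.36 * 17.80449 = 24.2141 s


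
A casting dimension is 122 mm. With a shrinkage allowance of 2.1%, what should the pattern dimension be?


Formula: L_pattern = L_casting * (1 + shrinkage_rate/100)
Shrinkage factor = 1 + 2.1/100 = 1.021
L_pattern = 122 mm * 1.021 = 124.5620 mm


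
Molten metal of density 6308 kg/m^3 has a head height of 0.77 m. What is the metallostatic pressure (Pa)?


Formula: P = rho * g * h
rho * g = 6308 * 9.81 = 61881.48 N/m^3
P = 61881.48 * 0.77 = 47648.7396 Pa

47648.7396 Pa


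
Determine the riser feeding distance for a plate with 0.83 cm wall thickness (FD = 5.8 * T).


Formula: FD = 5.8 * T  (riser feeding-distance rule)
FD = 5.8 * 0.83 cm = 4.8140 cm


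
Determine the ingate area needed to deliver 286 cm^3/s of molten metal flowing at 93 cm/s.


Formula: A_ingate = Q / v  (continuity equation)
A = 286 cm^3/s / 93 cm/s = 3.0753 cm^2

3.0753 cm^2


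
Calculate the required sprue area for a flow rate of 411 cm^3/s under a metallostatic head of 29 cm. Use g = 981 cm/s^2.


Formula: v = sqrt(2*g*h), A = Q/v
Velocity: v = sqrt(2 * 981 * 29) = sqrt(56898) = 238.5330 cm/s
Sprue area: A = Q / v = 411 / 238.5330 = 1.7230 cm^2

Final answer: 1.7230 cm^2


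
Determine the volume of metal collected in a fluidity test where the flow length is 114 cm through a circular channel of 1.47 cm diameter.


Formula: V = pi * (d/2)^2 * L  (cylinder volume)
Radius = 1.47/2 = 0.735 cm
V = pi * 0.735^2 * 114 = 193.4770 cm^3

Final answer: 193.4770 cm^3


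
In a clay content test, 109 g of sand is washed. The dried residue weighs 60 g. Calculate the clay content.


Formula: Clay% = (W_total - W_washed) / W_total * 100
Clay mass = 109 - 60 = 49 g
Clay% = 49 / 109 * 100 = 44.9541%


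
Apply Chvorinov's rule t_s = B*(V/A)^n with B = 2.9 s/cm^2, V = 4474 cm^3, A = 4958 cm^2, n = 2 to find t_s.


Formula: t_s = B * (V/A)^n  (Chvorinov's rule, n=2)
Modulus M = V/A = 4474/4958 = 0.902380 cm
M^2 = 0.902380^2 = 0.814290 cm^2
t_s = 2.9 * 0.814290 = 2.3614 s


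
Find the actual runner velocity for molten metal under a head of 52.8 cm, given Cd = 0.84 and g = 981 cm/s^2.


Formula: v = Cd * sqrt(2 * g * h)  (Torricelli with discharge coefficient)
2*g*h = 2 * 981 * 52.8 = 103593.6 cm^2/s^2
sqrt(103593.6) = 321.85960 cm/s
v = 0.84 * 321.85960 = 270.3621 cm/s

270.3621 cm/s


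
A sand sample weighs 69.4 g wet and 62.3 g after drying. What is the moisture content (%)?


Formula: MC = (W_wet - W_dry) / W_wet * 100
Water mass = 69.4 - 62.3 = 7.1 g
MC = 7.1 / 69.4 * 100 = 10.2305%

Final answer: 10.2305%


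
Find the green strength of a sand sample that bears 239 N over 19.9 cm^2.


Formula: Compressive Strength = Force / Area
Strength = 239 N / 19.9 cm^2 = 12.0101 N/cm^2

Final answer: 12.0101 N/cm^2


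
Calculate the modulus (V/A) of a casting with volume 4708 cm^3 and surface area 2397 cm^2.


Formula: Casting Modulus M = V / A
M = 4708 cm^3 / 2397 cm^2 = 1.9641 cm

1.9641 cm


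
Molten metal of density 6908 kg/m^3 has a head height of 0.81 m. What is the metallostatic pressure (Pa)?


Formula: P = rho * g * h
rho * g = 6908 * 9.81 = 67767.48 N/m^3
P = 67767.48 * 0.81 = 54891.6588 Pa

54891.6588 Pa


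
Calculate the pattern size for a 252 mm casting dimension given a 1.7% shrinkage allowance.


Formula: L_pattern = L_casting * (1 + shrinkage_rate/100)
Shrinkage factor = 1 + 1.7/100 = 1.017
L_pattern = 252 mm * 1.017 = 256.2840 mm


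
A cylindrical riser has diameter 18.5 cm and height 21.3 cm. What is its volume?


Formula: V = pi * (D/2)^2 * H  (cylinder volume)
Radius = D/2 = 18.5/2 = 9.25 cm
V = pi * 9.25^2 * 21.3 = 5725.4937 cm^3


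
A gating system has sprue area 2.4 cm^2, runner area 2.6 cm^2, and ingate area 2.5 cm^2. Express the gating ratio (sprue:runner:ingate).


Sprue:Runner:Ingate = 1 : 2.6/2.4 : 2.5/2.4 = 1:1.08:1.04

1:1.08:1.04


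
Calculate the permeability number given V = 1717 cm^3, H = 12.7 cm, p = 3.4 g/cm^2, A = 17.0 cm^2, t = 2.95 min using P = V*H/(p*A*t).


Formula: Permeability Number P = (V * H) / (p * A * t)
Numerator: V * H = 1717 * 12.7 = 21805.9
Denominator: p * A * t = 3.4 * 17.0 * 2.95 = 170.51
P = 21805.9 / 170.51 = 127.8863

127.8863


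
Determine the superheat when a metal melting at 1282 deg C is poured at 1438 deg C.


Formula: Superheat = T_pour - T_melt
Superheat = 1438 - 1282 = 156 deg C


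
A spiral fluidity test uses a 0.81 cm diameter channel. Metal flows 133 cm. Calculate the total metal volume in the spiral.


Formula: V = pi * (d/2)^2 * L  (cylinder volume)
Radius = 0.81/2 = 0.405 cm
V = pi * 0.405^2 * 133 = 68.5349 cm^3

Answer: 68.5349 cm^3


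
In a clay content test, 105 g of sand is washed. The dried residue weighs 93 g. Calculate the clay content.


Formula: Clay% = (W_total - W_washed) / W_total * 100
Clay mass = 105 - 93 = 12 g
Clay% = 12 / 105 * 100 = 11.4286%

Final answer: 11.4286%


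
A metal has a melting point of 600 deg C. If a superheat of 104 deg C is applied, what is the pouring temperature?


Formula: T_pour = T_melt + Superheat
T_pour = 600 + 104 = 704 deg C


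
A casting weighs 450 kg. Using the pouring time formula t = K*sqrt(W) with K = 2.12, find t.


Formula: t = K * sqrt(W)
sqrt(W) = sqrt(450) = 21.21320
t = 2.12 * 21.21320 = 44.9720 s


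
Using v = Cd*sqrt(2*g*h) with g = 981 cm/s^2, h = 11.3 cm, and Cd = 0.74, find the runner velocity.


Formula: v = Cd * sqrt(2 * g * h)  (Torricelli with discharge coefficient)
2*g*h = 2 * 981 * 11.3 = 22170.6 cm^2/s^2
sqrt(22170.6) = 148.89795 cm/s
v = 0.74 * 148.89795 = 110.1845 cm/s

Answer: 110.1845 cm/s


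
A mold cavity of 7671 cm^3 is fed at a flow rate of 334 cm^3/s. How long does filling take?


Formula: t_fill = V_mold / Q_flow
t = 7671 cm^3 / 334 cm^3/s = 22.9671 s

Answer: 22.9671 s


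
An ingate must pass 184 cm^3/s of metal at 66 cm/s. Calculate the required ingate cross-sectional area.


Formula: A_ingate = Q / v  (continuity equation)
A = 184 cm^3/s / 66 cm/s = 2.7879 cm^2

2.7879 cm^2


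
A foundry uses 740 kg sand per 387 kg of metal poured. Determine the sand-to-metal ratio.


Formula: Sand-to-Metal Ratio = W_sand / W_metal
Ratio = 740 kg / 387 kg = 1.9121

Answer: 1.9121


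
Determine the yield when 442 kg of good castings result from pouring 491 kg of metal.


Formula: Casting Yield = (W_good / W_total) * 100
Yield = (442 kg / 491 kg) * 100 = 90.0204%

Answer: 90.0204%


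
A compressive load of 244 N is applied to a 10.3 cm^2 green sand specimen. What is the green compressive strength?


Formula: Compressive Strength = Force / Area
Strength = 244 N / 10.3 cm^2 = 23.6893 N/cm^2

Final answer: 23.6893 N/cm^2


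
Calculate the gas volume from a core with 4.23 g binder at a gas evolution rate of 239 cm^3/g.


Formula: V_gas = W_binder * gas_evolution_rate
V = 4.23 g * 239 cm^3/g = 1010.9700 cm^3


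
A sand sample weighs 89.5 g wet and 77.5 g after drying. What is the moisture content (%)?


Formula: MC = (W_wet - W_dry) / W_wet * 100
Water mass = 89.5 - 77.5 = 12.0 g
MC = 12.0 / 89.5 * 100 = 13.4078%


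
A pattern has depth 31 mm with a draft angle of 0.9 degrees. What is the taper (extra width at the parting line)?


Formula: taper = depth * tan(draft_angle)
tan(0.9 deg) = 0.0157093
taper = 31 mm * 0.0157093 = 0.4870 mm


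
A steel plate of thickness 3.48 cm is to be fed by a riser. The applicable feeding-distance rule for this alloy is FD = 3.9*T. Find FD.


Formula: FD = 3.9 * T  (riser feeding-distance rule)
FD = 3.9 * 3.48 cm = 13.5720 cm


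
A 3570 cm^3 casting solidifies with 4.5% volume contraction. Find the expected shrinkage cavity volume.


Formula: V_shrink = V_casting * shrinkage_pct / 100
V_shrink = 3570 cm^3 * 4.5 / 100 = 160.6500 cm^3


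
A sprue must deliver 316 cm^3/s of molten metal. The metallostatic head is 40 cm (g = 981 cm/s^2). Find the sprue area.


Formula: v = sqrt(2*g*h), A = Q/v
Velocity: v = sqrt(2 * 981 * 40) = sqrt(78480) = 280.1428 cm/s
Sprue area: A = Q / v = 316 / 280.1428 = 1.1280 cm^2


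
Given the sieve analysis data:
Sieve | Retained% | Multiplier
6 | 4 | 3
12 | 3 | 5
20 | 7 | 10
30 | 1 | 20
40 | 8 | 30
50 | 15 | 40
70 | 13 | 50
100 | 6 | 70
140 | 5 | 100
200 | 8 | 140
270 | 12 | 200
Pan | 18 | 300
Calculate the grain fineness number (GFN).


Formula: GFN = sum(pct * multiplier) / sum(pct)
sum(pct * multiplier) = 11447
sum(pct) = 100
GFN = 11447 / 100 = 114.47

Answer: 114.47


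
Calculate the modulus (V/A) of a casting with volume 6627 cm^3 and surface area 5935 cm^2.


Formula: Casting Modulus M = V / A
M = 6627 cm^3 / 5935 cm^2 = 1.1166 cm

Answer: 1.1166 cm


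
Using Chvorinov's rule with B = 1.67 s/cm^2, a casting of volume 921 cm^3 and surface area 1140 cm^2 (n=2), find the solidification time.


Formula: t_s = B * (V/A)^n  (Chvorinov's rule, n=2)
Modulus M = V/A = 921/1140 = 0.807895 cm
M^2 = 0.807895^2 = 0.652694 cm^2
t_s = 1.67 * 0.652694 = 1.0900 s

1.0900 s


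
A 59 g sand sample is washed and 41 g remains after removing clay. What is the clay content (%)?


Formula: Clay% = (W_total - W_washed) / W_total * 100
Clay mass = 59 - 41 = 18 g
Clay% = 18 / 59 * 100 = 30.5085%


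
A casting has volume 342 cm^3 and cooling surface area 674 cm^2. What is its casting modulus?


Formula: Casting Modulus M = V / A
M = 342 cm^3 / 674 cm^2 = 0.5074 cm


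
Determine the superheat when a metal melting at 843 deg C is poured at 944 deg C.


Formula: Superheat = T_pour - T_melt
Superheat = 944 - 843 = 101 deg C

Answer: 101 deg C


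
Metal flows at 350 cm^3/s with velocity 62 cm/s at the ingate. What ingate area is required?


Formula: A_ingate = Q / v  (continuity equation)
A = 350 cm^3/s / 62 cm/s = 5.6452 cm^2

Final answer: 5.6452 cm^2


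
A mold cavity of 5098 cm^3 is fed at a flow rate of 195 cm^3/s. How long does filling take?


Formula: t_fill = V_mold / Q_flow
t = 5098 cm^3 / 195 cm^3/s = 26.1436 s

Final answer: 26.1436 s


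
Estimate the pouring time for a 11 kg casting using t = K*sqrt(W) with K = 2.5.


Formula: t = K * sqrt(W)
sqrt(W) = sqrt(11) = 3.31662
t = 2.5 * 3.31662 = 8.2916 s

8.2916 s


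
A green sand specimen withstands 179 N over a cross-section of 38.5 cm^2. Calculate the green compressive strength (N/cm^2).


Formula: Compressive Strength = Force / Area
Strength = 179 N / 38.5 cm^2 = 4.6494 N/cm^2

Final answer: 4.6494 N/cm^2


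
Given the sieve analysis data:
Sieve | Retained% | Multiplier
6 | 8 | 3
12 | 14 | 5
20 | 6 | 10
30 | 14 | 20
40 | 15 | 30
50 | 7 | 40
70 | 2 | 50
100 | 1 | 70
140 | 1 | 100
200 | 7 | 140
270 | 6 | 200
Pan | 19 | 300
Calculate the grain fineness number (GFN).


Formula: GFN = sum(pct * multiplier) / sum(pct)
sum(pct * multiplier) = 9314
sum(pct) = 100
GFN = 9314 / 100 = 93.14

93.14


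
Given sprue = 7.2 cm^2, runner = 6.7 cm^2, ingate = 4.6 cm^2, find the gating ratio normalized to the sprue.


Sprue:Runner:Ingate = 1 : 6.7/7.2 : 4.6/7.2 = 1:0.93:0.64


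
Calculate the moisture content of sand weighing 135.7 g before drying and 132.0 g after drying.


Formula: MC = (W_wet - W_dry) / W_wet * 100
Water mass = 135.7 - 132.0 = 3.7 g
MC = 3.7 / 135.7 * 100 = 2.7266%

Answer: 2.7266%


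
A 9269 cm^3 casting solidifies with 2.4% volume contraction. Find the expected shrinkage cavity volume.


Formula: V_shrink = V_casting * shrinkage_pct / 100
V_shrink = 9269 cm^3 * 2.4 / 100 = 222.4560 cm^3


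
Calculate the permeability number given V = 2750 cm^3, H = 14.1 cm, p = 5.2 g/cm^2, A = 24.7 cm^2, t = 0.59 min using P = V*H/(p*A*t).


Formula: Permeability Number P = (V * H) / (p * A * t)
Numerator: V * H = 2750 * 14.1 = 38775.0
Denominator: p * A * t = 5.2 * 24.7 * 0.59 = 75.7796
P = 38775.0 / 75.7796 = 511.6812

Final answer: 511.6812


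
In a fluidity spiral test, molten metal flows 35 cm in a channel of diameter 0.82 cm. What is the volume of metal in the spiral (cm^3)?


Formula: V = pi * (d/2)^2 * L  (cylinder volume)
Radius = 0.82/2 = 0.41 cm
V = pi * 0.41^2 * 35 = 18.4836 cm^3

Answer: 18.4836 cm^3


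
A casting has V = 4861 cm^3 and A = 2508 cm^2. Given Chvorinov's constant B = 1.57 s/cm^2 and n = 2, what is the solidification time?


Formula: t_s = B * (V/A)^n  (Chvorinov's rule, n=2)
Modulus M = V/A = 4861/2508 = 1.938198 cm
M^2 = 1.938198^2 = 3.756611 cm^2
t_s = 1.57 * 3.756611 = 5.8979 s

Final answer: 5.8979 s


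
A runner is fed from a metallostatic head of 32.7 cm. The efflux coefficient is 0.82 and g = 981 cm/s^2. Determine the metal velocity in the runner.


Formula: v = Cd * sqrt(2 * g * h)  (Torricelli with discharge coefficient)
2*g*h = 2 * 981 * 32.7 = 64157.4 cm^2/s^2
sqrt(64157.4) = 253.29311 cm/s
v = 0.82 * 253.29311 = 207.7004 cm/s

207.7004 cm/s


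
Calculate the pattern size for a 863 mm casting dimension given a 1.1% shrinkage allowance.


Formula: L_pattern = L_casting * (1 + shrinkage_rate/100)
Shrinkage factor = 1 + 1.1/100 = 1.011
L_pattern = 863 mm * 1.011 = 872.4930 mm

Final answer: 872.4930 mm


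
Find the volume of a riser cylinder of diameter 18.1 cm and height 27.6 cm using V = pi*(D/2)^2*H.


Formula: V = pi * (D/2)^2 * H  (cylinder volume)
Radius = D/2 = 18.1/2 = 9.05 cm
V = pi * 9.05^2 * 27.6 = 7101.5985 cm^3


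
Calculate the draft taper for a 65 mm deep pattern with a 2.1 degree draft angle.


Formula: taper = depth * tan(draft_angle)
tan(2.1 deg) = 0.0366683
taper = 65 mm * 0.0366683 = 2.3834 mm


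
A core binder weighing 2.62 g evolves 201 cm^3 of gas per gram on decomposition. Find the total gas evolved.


Formula: V_gas = W_binder * gas_evolution_rate
V = 2.62 g * 201 cm^3/g = 526.6200 cm^3

Final answer: 526.6200 cm^3


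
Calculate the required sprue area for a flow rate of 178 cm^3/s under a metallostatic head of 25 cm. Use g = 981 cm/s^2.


Formula: v = sqrt(2*g*h), A = Q/v
Velocity: v = sqrt(2 * 981 * 25) = sqrt(49050) = 221.4723 cm/s
Sprue area: A = Q / v = 178 / 221.4723 = 0.8037 cm^2


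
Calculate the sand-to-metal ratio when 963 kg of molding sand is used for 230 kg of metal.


Formula: Sand-to-Metal Ratio = W_sand / W_metal
Ratio = 963 kg / 230 kg = 4.1870


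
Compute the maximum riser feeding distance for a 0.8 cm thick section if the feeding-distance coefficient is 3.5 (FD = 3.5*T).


Formula: FD = 3.5 * T  (riser feeding-distance rule)
FD = 3.5 * 0.8 cm = 2.8000 cm

Answer: 2.8000 cm


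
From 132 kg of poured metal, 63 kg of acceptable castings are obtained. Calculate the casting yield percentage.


Formula: Casting Yield = (W_good / W_total) * 100
Yield = (63 kg / 132 kg) * 100 = 47.7273%

Final answer: 47.7273%


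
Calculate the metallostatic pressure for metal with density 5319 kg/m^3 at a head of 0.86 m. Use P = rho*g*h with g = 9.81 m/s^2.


Formula: P = rho * g * h
rho * g = 5319 * 9.81 = 52179.39 N/m^3
P = 52179.39 * 0.86 = 44874.2754 Pa

Answer: 44874.2754 Pa


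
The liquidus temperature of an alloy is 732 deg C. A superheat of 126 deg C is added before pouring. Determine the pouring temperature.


Formula: T_pour = T_melt + Superheat
T_pour = 732 + 126 = 858 deg C


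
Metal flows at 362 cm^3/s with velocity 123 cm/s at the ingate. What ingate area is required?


Formula: A_ingate = Q / v  (continuity equation)
A = 362 cm^3/s / 123 cm/s = 2.9431 cm^2

Answer: 2.9431 cm^2


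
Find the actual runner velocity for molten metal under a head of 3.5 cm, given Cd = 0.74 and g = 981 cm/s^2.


Formula: v = Cd * sqrt(2 * g * h)  (Torricelli with discharge coefficient)
2*g*h = 2 * 981 * 3.5 = 6867.0 cm^2/s^2
sqrt(6867.0) = 82.86736 cm/s
v = 0.74 * 82.86736 = 61.3218 cm/s


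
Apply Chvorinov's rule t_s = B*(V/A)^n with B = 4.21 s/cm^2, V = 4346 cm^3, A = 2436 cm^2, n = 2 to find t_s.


Formula: t_s = B * (V/A)^n  (Chvorinov's rule, n=2)
Modulus M = V/A = 4346/2436 = 1.784072 cm
M^2 = 1.784072^2 = 3.182913 cm^2
t_s = 4.21 * 3.182913 = 13.4001 s

Final answer: 13.4001 s


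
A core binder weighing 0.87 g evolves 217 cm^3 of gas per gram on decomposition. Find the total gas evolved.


Formula: V_gas = W_binder * gas_evolution_rate
V = 0.87 g * 217 cm^3/g = 188.7900 cm^3

Final answer: 188.7900 cm^3


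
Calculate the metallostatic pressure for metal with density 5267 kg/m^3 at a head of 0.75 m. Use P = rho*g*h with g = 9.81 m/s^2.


Formula: P = rho * g * h
rho * g = 5267 * 9.81 = 51669.27 N/m^3
P = 51669.27 * 0.75 = 38751.9525 Pa


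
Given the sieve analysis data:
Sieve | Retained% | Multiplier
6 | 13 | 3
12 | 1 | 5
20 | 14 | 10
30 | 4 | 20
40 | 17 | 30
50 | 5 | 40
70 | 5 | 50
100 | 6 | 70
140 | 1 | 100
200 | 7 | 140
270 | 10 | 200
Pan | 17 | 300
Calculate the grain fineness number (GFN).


Formula: GFN = sum(pct * multiplier) / sum(pct)
sum(pct * multiplier) = 9824
sum(pct) = 100
GFN = 9824 / 100 = 98.24

98.24


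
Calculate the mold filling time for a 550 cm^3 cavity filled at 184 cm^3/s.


Formula: t_fill = V_mold / Q_flow
t = 550 cm^3 / 184 cm^3/s = 2.9891 s


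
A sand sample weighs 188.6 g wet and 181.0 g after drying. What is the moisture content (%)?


Formula: MC = (W_wet - W_dry) / W_wet * 100
Water mass = 188.6 - 181.0 = 7.6 g
MC = 7.6 / 188.6 * 100 = 4.0297%

Answer: 4.0297%


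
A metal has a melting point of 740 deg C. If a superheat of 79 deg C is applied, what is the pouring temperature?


Formula: T_pour = T_melt + Superheat
T_pour = 740 + 79 = 819 deg C

Answer: 819 deg C


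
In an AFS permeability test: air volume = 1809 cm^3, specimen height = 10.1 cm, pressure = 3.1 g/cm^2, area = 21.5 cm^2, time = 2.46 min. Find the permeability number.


Formula: Permeability Number P = (V * H) / (p * A * t)
Numerator: V * H = 1809 * 10.1 = 18270.9
Denominator: p * A * t = 3.1 * 21.5 * 2.46 = 163.959
P = 18270.9 / 163.959 = 111.4358

111.4358


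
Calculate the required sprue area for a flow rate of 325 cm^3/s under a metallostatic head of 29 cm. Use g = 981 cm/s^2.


Formula: v = sqrt(2*g*h), A = Q/v
Velocity: v = sqrt(2 * 981 * 29) = sqrt(56898) = 238.5330 cm/s
Sprue area: A = Q / v = 325 / 238.5330 = 1.3625 cm^2

Answer: 1.3625 cm^2


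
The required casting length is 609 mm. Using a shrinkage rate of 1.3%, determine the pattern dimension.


Formula: L_pattern = L_casting * (1 + shrinkage_rate/100)
Shrinkage factor = 1 + 1.3/100 = 1.013
L_pattern = 609 mm * 1.013 = 616.9170 mm

Final answer: 616.9170 mm


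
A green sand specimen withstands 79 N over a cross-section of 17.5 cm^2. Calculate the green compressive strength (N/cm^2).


Formula: Compressive Strength = Force / Area
Strength = 79 N / 17.5 cm^2 = 4.5143 N/cm^2

4.5143 N/cm^2


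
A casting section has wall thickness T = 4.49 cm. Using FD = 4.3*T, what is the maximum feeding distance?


Formula: FD = 4.3 * T  (riser feeding-distance rule)
FD = 4.3 * 4.49 cm = 19.3070 cm

19.3070 cm


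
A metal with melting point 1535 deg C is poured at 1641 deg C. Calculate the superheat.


Formula: Superheat = T_pour - T_melt
Superheat = 1641 - 1535 = 106 deg C


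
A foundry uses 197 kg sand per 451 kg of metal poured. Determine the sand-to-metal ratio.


Formula: Sand-to-Metal Ratio = W_sand / W_metal
Ratio = 197 kg / 451 kg = 0.4368

0.4368


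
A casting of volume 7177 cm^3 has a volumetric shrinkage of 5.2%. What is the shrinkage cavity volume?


Formula: V_shrink = V_casting * shrinkage_pct / 100
V_shrink = 7177 cm^3 * 5.2 / 100 = 373.2040 cm^3


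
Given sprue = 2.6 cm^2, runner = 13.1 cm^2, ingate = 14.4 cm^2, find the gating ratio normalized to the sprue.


Sprue:Runner:Ingate = 1 : 13.1/2.6 : 14.4/2.6 = 1:5.04:5.54

1:5.04:5.54


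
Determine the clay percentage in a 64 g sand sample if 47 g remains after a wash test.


Formula: Clay% = (W_total - W_washed) / W_total * 100
Clay mass = 64 - 47 = 17 g
Clay% = 17 / 64 * 100 = 26.5625%


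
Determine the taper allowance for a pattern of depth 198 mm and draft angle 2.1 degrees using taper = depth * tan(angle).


Formula: taper = depth * tan(draft_angle)
tan(2.1 deg) = 0.0366683
taper = 198 mm * 0.0366683 = 7.2603 mm


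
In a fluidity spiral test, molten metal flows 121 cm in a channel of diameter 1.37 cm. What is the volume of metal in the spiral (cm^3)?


Formula: V = pi * (d/2)^2 * L  (cylinder volume)
Radius = 1.37/2 = 0.685 cm
V = pi * 0.685^2 * 121 = 178.3678 cm^3

Answer: 178.3678 cm^3


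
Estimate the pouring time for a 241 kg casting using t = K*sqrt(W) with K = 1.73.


Formula: t = K * sqrt(W)
sqrt(W) = sqrt(241) = 15.52417
t = 1.73 * 15.52417 = 26.8568 s


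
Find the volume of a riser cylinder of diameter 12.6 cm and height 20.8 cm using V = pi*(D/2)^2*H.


Formula: V = pi * (D/2)^2 * H  (cylinder volume)
Radius = D/2 = 12.6/2 = 6.3 cm
V = pi * 6.3^2 * 20.8 = 2593.5481 cm^3

2593.5481 cm^3


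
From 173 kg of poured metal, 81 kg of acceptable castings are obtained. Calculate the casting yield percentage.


Formula: Casting Yield = (W_good / W_total) * 100
Yield = (81 kg / 173 kg) * 100 = 46.8208%


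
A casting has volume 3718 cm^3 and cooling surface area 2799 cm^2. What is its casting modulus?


Formula: Casting Modulus M = V / A
M = 3718 cm^3 / 2799 cm^2 = 1.3283 cm


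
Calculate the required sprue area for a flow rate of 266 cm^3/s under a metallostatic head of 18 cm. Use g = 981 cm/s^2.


Formula: v = sqrt(2*g*h), A = Q/v
Velocity: v = sqrt(2 * 981 * 18) = sqrt(35316) = 187.9255 cm/s
Sprue area: A = Q / v = 266 / 187.9255 = 1.4155 cm^2

Final answer: 1.4155 cm^2


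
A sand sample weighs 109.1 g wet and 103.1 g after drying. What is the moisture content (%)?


Formula: MC = (W_wet - W_dry) / W_wet * 100
Water mass = 109.1 - 103.1 = 6.0 g
MC = 6.0 / 109.1 * 100 = 5.4995%


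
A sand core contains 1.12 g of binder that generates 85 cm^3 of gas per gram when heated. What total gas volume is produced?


Formula: V_gas = W_binder * gas_evolution_rate
V = 1.12 g * 85 cm^3/g = 95.2000 cm^3

Final answer: 95.2000 cm^3


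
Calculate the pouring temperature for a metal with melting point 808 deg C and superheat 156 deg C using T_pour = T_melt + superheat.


Formula: T_pour = T_melt + Superheat
T_pour = 808 + 156 = 964 deg C

964 deg C


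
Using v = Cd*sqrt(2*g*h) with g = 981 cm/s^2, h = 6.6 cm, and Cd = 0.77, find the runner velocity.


Formula: v = Cd * sqrt(2 * g * h)  (Torricelli with discharge coefficient)
2*g*h = 2 * 981 * 6.6 = 12949.2 cm^2/s^2
sqrt(12949.2) = 113.79455 cm/s
v = 0.77 * 113.79455 = 87.6218 cm/s

Answer: 87.6218 cm/s


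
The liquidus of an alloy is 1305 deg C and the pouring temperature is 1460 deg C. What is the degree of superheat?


Formula: Superheat = T_pour - T_melt
Superheat = 1460 - 1305 = 155 deg C

155 deg C


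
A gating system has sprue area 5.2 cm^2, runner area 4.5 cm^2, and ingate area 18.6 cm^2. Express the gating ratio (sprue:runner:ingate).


Sprue:Runner:Ingate = 1 : 4.5/5.2 : 18.6/5.2 = 1:0.87:3.58


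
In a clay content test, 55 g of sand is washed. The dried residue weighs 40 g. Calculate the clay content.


Formula: Clay% = (W_total - W_washed) / W_total * 100
Clay mass = 55 - 40 = 15 g
Clay% = 15 / 55 * 100 = 27.2727%


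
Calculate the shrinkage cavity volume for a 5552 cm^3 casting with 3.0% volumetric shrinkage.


Formula: V_shrink = V_casting * shrinkage_pct / 100
V_shrink = 5552 cm^3 * 3.0 / 100 = 166.5600 cm^3

Answer: 166.5600 cm^3


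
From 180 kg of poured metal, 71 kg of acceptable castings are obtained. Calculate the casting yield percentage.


Formula: Casting Yield = (W_good / W_total) * 100
Yield = (71 kg / 180 kg) * 100 = 39.4444%

39.4444%


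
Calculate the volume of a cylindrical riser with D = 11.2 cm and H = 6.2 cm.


Formula: V = pi * (D/2)^2 * H  (cylinder volume)
Radius = D/2 = 11.2/2 = 5.6 cm
V = pi * 5.6^2 * 6.2 = 610.8261 cm^3

Answer: 610.8261 cm^3


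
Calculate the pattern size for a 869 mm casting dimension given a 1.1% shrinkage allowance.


Formula: L_pattern = L_casting * (1 + shrinkage_rate/100)
Shrinkage factor = 1 + 1.1/100 = 1.011
L_pattern = 869 mm * 1.011 = 878.5590 mm


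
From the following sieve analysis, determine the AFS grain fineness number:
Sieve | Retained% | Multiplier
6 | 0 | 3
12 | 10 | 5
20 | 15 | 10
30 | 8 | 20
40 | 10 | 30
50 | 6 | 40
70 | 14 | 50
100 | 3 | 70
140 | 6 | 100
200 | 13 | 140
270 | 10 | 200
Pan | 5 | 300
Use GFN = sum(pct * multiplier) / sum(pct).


Formula: GFN = sum(pct * multiplier) / sum(pct)
sum(pct * multiplier) = 7730
sum(pct) = 100
GFN = 7730 / 100 = 77.30

77.30


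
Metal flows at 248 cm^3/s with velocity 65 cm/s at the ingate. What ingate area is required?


Formula: A_ingate = Q / v  (continuity equation)
A = 248 cm^3/s / 65 cm/s = 3.8154 cm^2


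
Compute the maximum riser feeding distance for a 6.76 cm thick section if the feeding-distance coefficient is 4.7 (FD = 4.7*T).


Formula: FD = 4.7 * T  (riser feeding-distance rule)
FD = 4.7 * 6.76 cm = 31.7720 cm

31.7720 cm


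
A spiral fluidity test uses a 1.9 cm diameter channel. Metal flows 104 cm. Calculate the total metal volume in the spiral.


Formula: V = pi * (d/2)^2 * L  (cylinder volume)
Radius = 1.9/2 = 0.95 cm
V = pi * 0.95^2 * 104 = 294.8699 cm^3


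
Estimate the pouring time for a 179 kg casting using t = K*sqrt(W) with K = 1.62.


Formula: t = K * sqrt(W)
sqrt(W) = sqrt(179) = 13.37909
t = 1.62 * 13.37909 = 21.6741 s


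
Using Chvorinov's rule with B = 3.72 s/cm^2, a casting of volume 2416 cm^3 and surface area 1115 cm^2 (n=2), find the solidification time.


Formula: t_s = B * (V/A)^n  (Chvorinov's rule, n=2)
Modulus M = V/A = 2416/1115 = 2.166816 cm
M^2 = 2.166816^2 = 4.695092 cm^2
t_s = 3.72 * 4.695092 = 17.4657 s

Final answer: 17.4657 s


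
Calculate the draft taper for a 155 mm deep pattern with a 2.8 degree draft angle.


Formula: taper = depth * tan(draft_angle)
tan(2.8 deg) = 0.0489082
taper = 155 mm * 0.0489082 = 7.5808 mm

7.5808 mm


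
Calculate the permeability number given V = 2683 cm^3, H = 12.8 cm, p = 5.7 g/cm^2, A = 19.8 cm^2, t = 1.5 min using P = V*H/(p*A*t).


Formula: Permeability Number P = (V * H) / (p * A * t)
Numerator: V * H = 2683 * 12.8 = 34342.4
Denominator: p * A * t = 5.7 * 19.8 * 1.5 = 169.29
P = 34342.4 / 169.29 = 202.8614

Answer: 202.8614


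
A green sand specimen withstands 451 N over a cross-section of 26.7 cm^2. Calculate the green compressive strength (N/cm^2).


Formula: Compressive Strength = Force / Area
Strength = 451 N / 26.7 cm^2 = 16.8914 N/cm^2

Final answer: 16.8914 N/cm^2


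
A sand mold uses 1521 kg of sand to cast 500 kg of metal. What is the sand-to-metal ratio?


Formula: Sand-to-Metal Ratio = W_sand / W_metal
Ratio = 1521 kg / 500 kg = 3.0420

Final answer: 3.0420


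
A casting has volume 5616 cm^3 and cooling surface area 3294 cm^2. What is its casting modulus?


Formula: Casting Modulus M = V / A
M = 5616 cm^3 / 3294 cm^2 = 1.7049 cm


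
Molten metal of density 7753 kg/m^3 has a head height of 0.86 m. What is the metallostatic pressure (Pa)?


Formula: P = rho * g * h
rho * g = 7753 * 9.81 = 76056.93 N/m^3
P = 76056.93 * 0.86 = 65408.9598 Pa

65408.9598 Pa


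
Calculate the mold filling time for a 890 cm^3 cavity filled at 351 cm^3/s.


Formula: t_fill = V_mold / Q_flow
t = 890 cm^3 / 351 cm^3/s = 2.5356 s


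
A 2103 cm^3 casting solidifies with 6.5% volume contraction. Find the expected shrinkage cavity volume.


Formula: V_shrink = V_casting * shrinkage_pct / 100
V_shrink = 2103 cm^3 * 6.5 / 100 = 136.6950 cm^3


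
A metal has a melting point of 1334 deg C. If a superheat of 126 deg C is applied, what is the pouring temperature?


Formula: T_pour = T_melt + Superheat
T_pour = 1334 + 126 = 1460 deg C

1460 deg C


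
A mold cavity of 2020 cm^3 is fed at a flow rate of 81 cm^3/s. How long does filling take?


Formula: t_fill = V_mold / Q_flow
t = 2020 cm^3 / 81 cm^3/s = 24.9383 s


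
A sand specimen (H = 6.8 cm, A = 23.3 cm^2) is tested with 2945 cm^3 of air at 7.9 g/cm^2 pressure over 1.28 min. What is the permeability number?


Formula: Permeability Number P = (V * H) / (p * A * t)
Numerator: V * H = 2945 * 6.8 = 20026.0
Denominator: p * A * t = 7.9 * 23.3 * 1.28 = 235.6096
P = 20026.0 / 235.6096 = 84.9965

Final answer: 84.9965


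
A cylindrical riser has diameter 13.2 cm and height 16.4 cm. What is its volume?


Formula: V = pi * (D/2)^2 * H  (cylinder volume)
Radius = D/2 = 13.2/2 = 6.6 cm
V = pi * 6.6^2 * 16.4 = 2244.3035 cm^3

Answer: 2244.3035 cm^3


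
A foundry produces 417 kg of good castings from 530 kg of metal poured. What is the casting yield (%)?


Formula: Casting Yield = (W_good / W_total) * 100
Yield = (417 kg / 530 kg) * 100 = 78.6792%

Answer: 78.6792%


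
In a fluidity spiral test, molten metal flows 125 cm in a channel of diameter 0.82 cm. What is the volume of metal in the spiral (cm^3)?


Formula: V = pi * (d/2)^2 * L  (cylinder volume)
Radius = 0.82/2 = 0.41 cm
V = pi * 0.41^2 * 125 = 66.0127 cm^3

66.0127 cm^3


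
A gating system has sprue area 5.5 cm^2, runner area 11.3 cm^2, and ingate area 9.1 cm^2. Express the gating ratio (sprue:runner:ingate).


Sprue:Runner:Ingate = 1 : 11.3/5.5 : 9.1/5.5 = 1:2.05:1.65

Answer: 1:2.05:1.65


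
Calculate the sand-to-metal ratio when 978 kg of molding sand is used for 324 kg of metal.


Formula: Sand-to-Metal Ratio = W_sand / W_metal
Ratio = 978 kg / 324 kg = 3.0185

3.0185


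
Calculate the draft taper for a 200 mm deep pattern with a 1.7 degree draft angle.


Formula: taper = depth * tan(draft_angle)
tan(1.7 deg) = 0.0296793
taper = 200 mm * 0.0296793 = 5.9359 mm

Answer: 5.9359 mm


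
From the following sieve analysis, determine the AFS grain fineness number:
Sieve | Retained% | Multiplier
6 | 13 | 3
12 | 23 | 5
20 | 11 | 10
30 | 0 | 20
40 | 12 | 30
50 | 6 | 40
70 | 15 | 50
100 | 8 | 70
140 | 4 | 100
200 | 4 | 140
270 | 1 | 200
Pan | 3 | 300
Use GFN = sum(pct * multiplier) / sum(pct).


Formula: GFN = sum(pct * multiplier) / sum(pct)
sum(pct * multiplier) = 4234
sum(pct) = 100
GFN = 4234 / 100 = 42.34

42.34


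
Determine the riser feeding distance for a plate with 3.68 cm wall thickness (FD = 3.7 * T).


Formula: FD = 3.7 * T  (riser feeding-distance rule)
FD = 3.7 * 3.68 cm = 13.6160 cm


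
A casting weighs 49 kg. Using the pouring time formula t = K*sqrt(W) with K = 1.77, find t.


Formula: t = K * sqrt(W)
sqrt(W) = sqrt(49) = 7.00000
t = 1.77 * 7.00000 = 12.3900 s

12.3900 s


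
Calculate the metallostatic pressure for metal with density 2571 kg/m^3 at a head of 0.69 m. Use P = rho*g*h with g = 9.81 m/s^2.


Formula: P = rho * g * h
rho * g = 2571 * 9.81 = 25221.51 N/m^3
P = 25221.51 * 0.69 = 17402.8419 Pa


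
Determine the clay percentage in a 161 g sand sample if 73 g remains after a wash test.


Formula: Clay% = (W_total - W_washed) / W_total * 100
Clay mass = 161 - 73 = 88 g
Clay% = 88 / 161 * 100 = 54.6584%


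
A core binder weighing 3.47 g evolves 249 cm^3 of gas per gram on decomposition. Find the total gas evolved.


Formula: V_gas = W_binder * gas_evolution_rate
V = 3.47 g * 249 cm^3/g = 864.0300 cm^3

Answer: 864.0300 cm^3


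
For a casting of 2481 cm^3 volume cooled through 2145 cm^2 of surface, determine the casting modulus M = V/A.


Formula: Casting Modulus M = V / A
M = 2481 cm^3 / 2145 cm^2 = 1.1566 cm

Answer: 1.1566 cm


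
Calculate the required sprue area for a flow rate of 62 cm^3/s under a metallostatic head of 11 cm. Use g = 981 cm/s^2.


Formula: v = sqrt(2*g*h), A = Q/v
Velocity: v = sqrt(2 * 981 * 11) = sqrt(21582) = 146.9081 cm/s
Sprue area: A = Q / v = 62 / 146.9081 = 0.4220 cm^2

0.4220 cm^2


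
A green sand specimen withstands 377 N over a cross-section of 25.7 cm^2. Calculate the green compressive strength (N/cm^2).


Formula: Compressive Strength = Force / Area
Strength = 377 N / 25.7 cm^2 = 14.6693 N/cm^2

Answer: 14.6693 N/cm^2


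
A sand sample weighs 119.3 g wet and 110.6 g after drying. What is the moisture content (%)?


Formula: MC = (W_wet - W_dry) / W_wet * 100
Water mass = 119.3 - 110.6 = 8.7 g
MC = 8.7 / 119.3 * 100 = 7.2925%

7.2925%


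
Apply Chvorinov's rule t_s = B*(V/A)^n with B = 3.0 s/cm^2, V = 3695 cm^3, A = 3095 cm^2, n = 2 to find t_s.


Formula: t_s = B * (V/A)^n  (Chvorinov's rule, n=2)
Modulus M = V/A = 3695/3095 = 1.193861 cm
M^2 = 1.193861^2 = 1.425304 cm^2
t_s = 3.0 * 1.425304 = 4.2759 s


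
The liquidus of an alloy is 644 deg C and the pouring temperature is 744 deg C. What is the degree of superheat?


Formula: Superheat = T_pour - T_melt
Superheat = 744 - 644 = 100 deg C

Final answer: 100 deg C


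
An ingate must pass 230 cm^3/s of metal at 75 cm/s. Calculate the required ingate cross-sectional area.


Formula: A_ingate = Q / v  (continuity equation)
A = 230 cm^3/s / 75 cm/s = 3.0667 cm^2

3.0667 cm^2


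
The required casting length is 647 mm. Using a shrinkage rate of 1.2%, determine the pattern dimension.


Formula: L_pattern = L_casting * (1 + shrinkage_rate/100)
Shrinkage factor = 1 + 1.2/100 = 1.012
L_pattern = 647 mm * 1.012 = 654.7640 mm


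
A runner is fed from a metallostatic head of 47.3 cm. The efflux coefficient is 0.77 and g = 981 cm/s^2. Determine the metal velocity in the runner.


Formula: v = Cd * sqrt(2 * g * h)  (Torricelli with discharge coefficient)
2*g*h = 2 * 981 * 47.3 = 92802.6 cm^2/s^2
sqrt(92802.6) = 304.63519 cm/s
v = 0.77 * 304.63519 = 234.5691 cm/s

Answer: 234.5691 cm/s


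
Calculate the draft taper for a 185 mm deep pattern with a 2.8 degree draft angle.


Formula: taper = depth * tan(draft_angle)
tan(2.8 deg) = 0.0489082
taper = 185 mm * 0.0489082 = 9.0480 mm

9.0480 mm


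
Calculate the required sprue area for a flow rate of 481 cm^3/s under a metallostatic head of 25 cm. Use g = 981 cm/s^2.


Formula: v = sqrt(2*g*h), A = Q/v
Velocity: v = sqrt(2 * 981 * 25) = sqrt(49050) = 221.4723 cm/s
Sprue area: A = Q / v = 481 / 221.4723 = 2.1718 cm^2

Answer: 2.1718 cm^2


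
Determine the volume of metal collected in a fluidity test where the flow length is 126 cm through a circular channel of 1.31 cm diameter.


Formula: V = pi * (d/2)^2 * L  (cylinder volume)
Radius = 1.31/2 = 0.655 cm
V = pi * 0.655^2 * 126 = 169.8255 cm^3

Final answer: 169.8255 cm^3


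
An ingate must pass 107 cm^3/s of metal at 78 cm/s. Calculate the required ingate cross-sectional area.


Formula: A_ingate = Q / v  (continuity equation)
A = 107 cm^3/s / 78 cm/s = 1.3718 cm^2


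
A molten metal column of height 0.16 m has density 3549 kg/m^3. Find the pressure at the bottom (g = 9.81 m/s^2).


Formula: P = rho * g * h
rho * g = 3549 * 9.81 = 34815.69 N/m^3
P = 34815.69 * 0.16 = 5570.5104 Pa


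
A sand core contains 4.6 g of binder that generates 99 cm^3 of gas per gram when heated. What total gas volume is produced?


Formula: V_gas = W_binder * gas_evolution_rate
V = 4.6 g * 99 cm^3/g = 455.4000 cm^3

455.4000 cm^3


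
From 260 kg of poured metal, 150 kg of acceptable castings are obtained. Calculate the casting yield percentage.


Formula: Casting Yield = (W_good / W_total) * 100
Yield = (150 kg / 260 kg) * 100 = 57.6923%

57.6923%


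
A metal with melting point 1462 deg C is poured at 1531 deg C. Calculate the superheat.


Formula: Superheat = T_pour - T_melt
Superheat = 1531 - 1462 = 69 deg C
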